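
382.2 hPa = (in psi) 1 hPa = 100 Pa, so 382.2 hPa = 382.2 * 100 = 38220 Pa. 1 psi = 6894.7573 Pa, so 38220 Pa = 38220 / 6894.7573 = 5.5433423 psi ≈ 5.543 psi (4 s.f.). Final answer: 5.543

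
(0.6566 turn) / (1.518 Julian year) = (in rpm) 1 turn = 6.2831853 rad, so 0.6566 turn = 0.6566 * 6.2831853 = 4.1255395 rad. 1 Julian year = 31557600 s, so 1.518 Julian year = 1.518 * 31557600 = 47904437 s. Combine: 4.1255395 rad / 47904437 s = 8.6120196e-08 rad/s. 1 rpm = 0.10471976 rad/s, so 8.6120196e-08 rad/s = 8.6120196e-08 / 0.10471976 = 8.2238729e-07 rpm ≈ 8.224e-07 rpm (4 s.f.). Final answer: 8.224e-07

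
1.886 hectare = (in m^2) 1 hectare = 10000 m^2, so 1.886 hectare = 1.886 * 10000 = 18860 m^2. Result: 18860 m^2 ≈ 1.886e+04 m^2 (4 s.f.). Final answer: 1.886e+04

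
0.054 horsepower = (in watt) 1 horsepower = 745.69987 W, so 0.054 horsepower = 0.054 * 745.69987 = 40.267793 W. 40.267793 W = 40.267793 watt ≈ 40.27 watt (4 s.f.). Final answer: 40.27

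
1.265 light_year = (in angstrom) 1 light_year = 9.4607305e+15 m, so 1.265 light_year = 1.265 * 9.4607305e+15 = 1.1967824e+16 m. 1 angstrom = 1e-10 m, so 1.1967824e+16 m = 1.1967824e+16 / 1e-10 = 1.1967824e+26 angstrom ≈ 1.197e+26 angstrom (4 s.f.). Final answer: 1.197e+26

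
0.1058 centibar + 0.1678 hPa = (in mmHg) 0.9194. Check: 1 centibar = 1000 Pa, so 0.1058 centibar = 0.1058 * 1000 = 105.8 Pa. 1 hPa = 100 Pa, so 0.1678 hPa = 0.1678 * 100 = 16.78 Pa. Sum: 105.8 + 16.78 = 122.58 Pa. 1 mmHg = 133.32237 Pa, so 122.58 Pa = 122.58 / 133.32237 = 0.91942561 mmHg ≈ 0.9194 mmHg (4 s.f.).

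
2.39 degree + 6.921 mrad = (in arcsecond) 1 degree = 0.017453293 rad, so 2.39 degree = 2.39 * 0.017453293 = 0.041713369 rad. 1 mrad = 0.001 rad, so 6.921 mrad = 6.921 * 0.001 = 0.006921 rad. Sum: 0.041713369 + 0.006921 = 0.048634369 rad. 1 arcsecond = 4.8481368e-06 rad, so 0.048634369 rad = 0.048634369 / 4.8481368e-06 = 10031.559 arcsecond ≈ 1.003e+04 arcsecond (4 s.f.). Final answer: 1.003e+04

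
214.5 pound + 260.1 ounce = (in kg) 104.7. Check: 1 pound = 0.45359237 kg, so 214.5 pound = 214.5 * 0.45359237 = 97.295563 kg. 1 ounce = 0.028349523 kg, so 260.1 ounce = 260.1 * 0.028349523 = 7.373711 kg. Sum: 97.295563 + 7.373711 = 104.66927 kg. Result: 104.66927 kg ≈ 104.7 kg (4 s.f.).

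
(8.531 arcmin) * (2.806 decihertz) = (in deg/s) 1 arcmin = 0.00029088821 rad, so 8.531 arcmin = 8.531 * 0.00029088821 = 0.0024815673 rad. 1 decihertz = 0.1 Hz, so 2.806 decihertz = 2.806 * 0.1 = 0.2806 Hz. Combine: 0.0024815673 rad * 0.2806 Hz = 0.00069632779 rad/s. 1 deg/s = 0.017453293 rad/s, so 0.00069632779 rad/s = 0.00069632779 / 0.017453293 = 0.039896643 deg/s ≈ 0.0399 deg/s (4 s.f.). Final answer: 0.0399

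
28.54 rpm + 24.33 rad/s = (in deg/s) 1 rpm = 0.10471976 rad/s, so 28.54 rpm = 28.54 * 0.10471976 = 2.9887018 rad/s. 24.33 rad/s is already in rad/s. Sum: 2.9887018 + 24.33 = 27.318702 rad/s. 1 deg/s = 0.017453293 rad/s, so 27.318702 rad/s = 27.318702 / 0.017453293 = 1565.2463 deg/s ≈ 1565 deg/s (4 s.f.). Final answer: 1565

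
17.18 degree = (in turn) 0.04772. Check: 1 degree = 0.017453293 rad, so 17.18 degree = 17.18 * 0.017453293 = 0.29984757 rad. 1 turn = 6.2831853 rad, so 0.29984757 rad = 0.29984757 / 6.2831853 = 0.047722222 turn ≈ 0.04772 turn (4 s.f.).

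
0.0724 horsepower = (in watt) 1 horsepower = 745.69987 W, so 0.0724 horsepower = 0.0724 * 745.69987 = 53.988671 W. 53.988671 W = 53.988671 watt ≈ 53.99 watt (4 s.f.). Final answer: 53.99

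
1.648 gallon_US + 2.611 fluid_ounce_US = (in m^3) 1 gallon_US = 0.0037854118 m^3, so 1.648 gallon_US = 1.648 * 0.0037854118 = 0.0062383586 m^3. 1 fluid_ounce_US = 2.957353e-05 m^3, so 2.611 fluid_ounce_US = 2.611 * 2.957353e-05 = 7.7216486e-05 m^3. Sum: 0.0062383586 + 7.7216486e-05 = 0.0063155751 m^3. Result: 0.0063155751 m^3 ≈ 0.006316 m^3 (4 s.f.). Final answer: 0.006316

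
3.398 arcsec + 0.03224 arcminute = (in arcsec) 1 arcsec = 4.8481368e-06 rad, so 3.398 arcsec = 3.398 * 4.8481368e-06 = 1.6473969e-05 rad. 1 arcminute = 0.00029088821 rad, so 0.03224 arcminute = 0.03224 * 0.00029088821 = 9.3782358e-06 rad. Sum: 1.6473969e-05 + 9.3782358e-06 = 2.5852205e-05 rad. 1 arcsec = 4.8481368e-06 rad, so 2.5852205e-05 rad = 2.5852205e-05 / 4.8481368e-06 = 5.3324 arcsec ≈ 5.332 arcsec (4 s.f.). Final answer: 5.332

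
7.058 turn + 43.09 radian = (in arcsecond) 1.804e+07. Check: 1 turn = 6.2831853 rad, so 7.058 turn = 7.058 * 6.2831853 = 44.346722 rad. 43.09 radian = 43.09 rad. Sum: 44.346722 + 43.09 = 87.436722 rad. 1 arcsecond = 4.8481368e-06 rad, so 87.436722 rad = 87.436722 / 4.8481368e-06 = 18035119 arcsecond ≈ 1.804e+07 arcsecond (4 s.f.).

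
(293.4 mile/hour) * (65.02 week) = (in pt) 1.462e+13. Check: 1 mile/hour = 0.44704 m/s, so 293.4 mile/hour = 293.4 * 0.44704 = 131.16154 m/s. 1 week = 604800 s, so 65.02 week = 65.02 * 604800 = 39324096 s. Combine: 131.16154 m/s * 39324096 s = 5.1578088e+09 m. 1 pt = 0.00035277778 m, so 5.1578088e+09 m = 5.1578088e+09 / 0.00035277778 = 1.462056e+13 pt ≈ 1.462e+13 pt (4 s.f.).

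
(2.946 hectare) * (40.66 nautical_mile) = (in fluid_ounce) 1 hectare = 10000 m^2, so 2.946 hectare = 2.946 * 10000 = 29460 m^2. 1 nautical_mile = 1852 m, so 40.66 nautical_mile = 40.66 * 1852 = 75302.32 m. Combine: 29460 m^2 * 75302.32 m = 2.2184063e+09 m^3. 1 fluid_ounce = 2.957353e-05 m^3, so 2.2184063e+09 m^3 = 2.2184063e+09 / 2.957353e-05 = 7.5013243e+13 fluid_ounce ≈ 7.501e+13 fluid_ounce (4 s.f.). Final answer: 7.501e+13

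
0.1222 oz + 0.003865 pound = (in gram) 5.217. Check: 1 oz = 0.028349523 kg, so 0.1222 oz = 0.1222 * 0.028349523 = 0.0034643117 kg. 1 pound = 0.45359237 kg, so 0.003865 pound = 0.003865 * 0.45359237 = 0.0017531345 kg. Sum: 0.0034643117 + 0.0017531345 = 0.0052174462 kg. 1 gram = 0.001 kg, so 0.0052174462 kg = 0.0052174462 / 0.001 = 5.2174462 gram ≈ 5.217 gram (4 s.f.).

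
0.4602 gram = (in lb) 1 gram = 0.001 kg, so 0.4602 gram = 0.4602 * 0.001 = 0.0004602 kg. 1 lb = 0.45359237 kg, so 0.0004602 kg = 0.0004602 / 0.45359237 = 0.0010145673 lb ≈ 0.001015 lb (4 s.f.). Final answer: 0.001015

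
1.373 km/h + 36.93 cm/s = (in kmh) 1 km/h = 0.27777778 m/s, so 1.373 km/h = 1.373 * 0.27777778 = 0.38138889 m/s. 1 cm/s = 0.01 m/s, so 36.93 cm/s = 36.93 * 0.01 = 0.3693 m/s. Sum: 0.38138889 + 0.3693 = 0.75068889 m/s. 1 kmh = 0.27777778 m/s, so 0.75068889 m/s = 0.75068889 / 0.27777778 = 2.70248 kmh ≈ 2.702 kmh (4 s.f.). Final answer: 2.702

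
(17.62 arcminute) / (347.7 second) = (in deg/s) 1 arcminute = 0.00029088821 rad, so 17.62 arcminute = 17.62 * 0.00029088821 = 0.0051254502 rad. 347.7 second = 347.7 s. Combine: 0.0051254502 rad / 347.7 s = 1.4741013e-05 rad/s. 1 deg/s = 0.017453293 rad/s, so 1.4741013e-05 rad/s = 1.4741013e-05 / 0.017453293 = 0.00084459783 deg/s ≈ 0.0008446 deg/s (4 s.f.). Final answer: 0.0008446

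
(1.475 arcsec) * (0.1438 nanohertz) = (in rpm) 1 arcsec = 4.8481368e-06 rad, so 1.475 arcsec = 1.475 * 4.8481368e-06 = 7.1510018e-06 rad. 1 nanohertz = 1e-09 Hz, so 0.1438 nanohertz = 0.1438 * 1e-09 = 1.438e-10 Hz. Combine: 7.1510018e-06 rad * 1.438e-10 Hz = 1.0283141e-15 rad/s. 1 rpm = 0.10471976 rad/s, so 1.0283141e-15 rad/s = 1.0283141e-15 / 0.10471976 = 9.8196759e-15 rpm ≈ 9.82e-15 rpm (4 s.f.). Final answer: 9.82e-15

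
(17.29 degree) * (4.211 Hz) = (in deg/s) 1 degree = 0.017453293 rad, so 17.29 degree = 17.29 * 0.017453293 = 0.30176743 rad. 4.211 Hz is already in Hz. Combine: 0.30176743 rad * 4.211 Hz = 1.2707426 rad/s. 1 deg/s = 0.017453293 rad/s, so 1.2707426 rad/s = 1.2707426 / 0.017453293 = 72.80819 deg/s ≈ 72.81 deg/s (4 s.f.). Final answer: 72.81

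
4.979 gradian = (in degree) 1 gradian = 0.015707963 rad, so 4.979 gradian = 4.979 * 0.015707963 = 0.078209949 rad. 1 degree = 0.017453293 rad, so 0.078209949 rad = 0.078209949 / 0.017453293 = 4.4811 degree ≈ 4.481 degree (4 s.f.). Final answer: 4.481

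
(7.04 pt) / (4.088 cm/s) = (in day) 7.032e-07. Check: 1 pt = 0.00035277778 m, so 7.04 pt = 7.04 * 0.00035277778 = 0.0024835556 m. 1 cm/s = 0.01 m/s, so 4.088 cm/s = 4.088 * 0.01 = 0.04088 m/s. Combine: 0.0024835556 m / 0.04088 m/s = 0.060752337 s. 1 day = 86400 s, so 0.060752337 s = 0.060752337 / 86400 = 7.0315205e-07 day ≈ 7.032e-07 day (4 s.f.).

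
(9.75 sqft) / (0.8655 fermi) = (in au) 6996. Check: 1 sqft = 0.09290304 m^2, so 9.75 sqft = 9.75 * 0.09290304 = 0.90580464 m^2. 1 fermi = 1e-15 m, so 0.8655 fermi = 0.8655 * 1e-15 = 8.655e-16 m. Combine: 0.90580464 m^2 / 8.655e-16 m = 1.046568e+15 m. 1 au = 1.4959787e+11 m, so 1.046568e+15 m = 1.046568e+15 / 1.4959787e+11 = 6995.8753 au ≈ 6996 au (4 s.f.).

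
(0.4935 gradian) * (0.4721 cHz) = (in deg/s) 0.002097. Check: 1 gradian = 0.015707963 rad, so 0.4935 gradian = 0.4935 * 0.015707963 = 0.0077518799 rad. 1 cHz = 0.01 Hz, so 0.4721 cHz = 0.4721 * 0.01 = 0.004721 Hz. Combine: 0.0077518799 rad * 0.004721 Hz = 3.6596625e-05 rad/s. 1 deg/s = 0.017453293 rad/s, so 3.6596625e-05 rad/s = 3.6596625e-05 / 0.017453293 = 0.0020968322 deg/s ≈ 0.002097 deg/s (4 s.f.).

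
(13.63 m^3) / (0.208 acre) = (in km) 1.619e-05. Check: 13.63 m^3 is already in m^3. 1 acre = 4046.8564 m^2, so 0.208 acre = 0.208 * 4046.8564 = 841.74614 m^2. Combine: 13.63 m^3 / 841.74614 m^2 = 0.016192531 m. 1 km = 1000 m, so 0.016192531 m = 0.016192531 / 1000 = 1.6192531e-05 km ≈ 1.619e-05 km (4 s.f.).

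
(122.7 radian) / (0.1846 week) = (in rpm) 122.7 radian = 122.7 rad. 1 week = 604800 s, so 0.1846 week = 0.1846 * 604800 = 111646.08 s. Combine: 122.7 rad / 111646.08 s = 0.0010990086 rad/s. 1 rpm = 0.10471976 rad/s, so 0.0010990086 rad/s = 0.0010990086 / 0.10471976 = 0.010494759 rpm ≈ 0.01049 rpm (4 s.f.). Final answer: 0.01049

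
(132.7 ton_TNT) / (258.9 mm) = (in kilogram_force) 1 ton_TNT = 4.184e+09 J, so 132.7 ton_TNT = 132.7 * 4.184e+09 = 5.552168e+11 J. 1 mm = 0.001 m, so 258.9 mm = 258.9 * 0.001 = 0.2589 m. Combine: 5.552168e+11 J / 0.2589 m = 2.1445222e+12 N. 1 kilogram_force = 9.80665 N, so 2.1445222e+12 N = 2.1445222e+12 / 9.80665 = 2.1868041e+11 kilogram_force ≈ 2.187e+11 kilogram_force (4 s.f.). Final answer: 2.187e+11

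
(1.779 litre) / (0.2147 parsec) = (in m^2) 2.685e-19. Check: 1 litre = 0.001 m^3, so 1.779 litre = 1.779 * 0.001 = 0.001779 m^3. 1 parsec = 3.0856776e+16 m, so 0.2147 parsec = 0.2147 * 3.0856776e+16 = 6.6249498e+15 m. Combine: 0.001779 m^3 / 6.6249498e+15 m = 2.6853034e-19 m^2. Result: 2.6853034e-19 m^2 ≈ 2.685e-19 m^2 (4 s.f.).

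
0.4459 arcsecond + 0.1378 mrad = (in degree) 0.008019. Check: 1 arcsecond = 4.8481368e-06 rad, so 0.4459 arcsecond = 0.4459 * 4.8481368e-06 = 2.1617842e-06 rad. 1 mrad = 0.001 rad, so 0.1378 mrad = 0.1378 * 0.001 = 0.0001378 rad. Sum: 2.1617842e-06 + 0.0001378 = 0.00013996178 rad. 1 degree = 0.017453293 rad, so 0.00013996178 rad = 0.00013996178 / 0.017453293 = 0.0080192195 degree ≈ 0.008019 degree (4 s.f.).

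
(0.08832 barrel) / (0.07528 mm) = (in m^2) 186.5. Check: 1 barrel = 0.15898729 m^3, so 0.08832 barrel = 0.08832 * 0.15898729 = 0.014041758 m^3. 1 mm = 0.001 m, so 0.07528 mm = 0.07528 * 0.001 = 7.528e-05 m. Combine: 0.014041758 m^3 / 7.528e-05 m = 186.52707 m^2. Result: 186.52707 m^2 ≈ 186.5 m^2 (4 s.f.).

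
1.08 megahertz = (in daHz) 1.08e+05. Check: 1 megahertz = 1000000 Hz, so 1.08 megahertz = 1.08 * 1000000 = 1080000 Hz. 1 daHz = 10 Hz, so 1080000 Hz = 1080000 / 10 = 108000 daHz ≈ 1.08e+05 daHz (4 s.f.).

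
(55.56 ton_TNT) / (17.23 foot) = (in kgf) 1 ton_TNT = 4.184e+09 J, so 55.56 ton_TNT = 55.56 * 4.184e+09 = 2.3246304e+11 J. 1 foot = 0.3048 m, so 17.23 foot = 17.23 * 0.3048 = 5.251704 m. Combine: 2.3246304e+11 J / 5.251704 m = 4.4264307e+10 N. 1 kgf = 9.80665 N, so 4.4264307e+10 N = 4.4264307e+10 / 9.80665 = 4.5137032e+09 kgf ≈ 4.514e+09 kgf (4 s.f.). Final answer: 4.514e+09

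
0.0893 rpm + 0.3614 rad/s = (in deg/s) 21.24. Check: 1 rpm = 0.10471976 rad/s, so 0.0893 rpm = 0.0893 * 0.10471976 = 0.0093514741 rad/s. 0.3614 rad/s is already in rad/s. Sum: 0.0093514741 + 0.3614 = 0.37075147 rad/s. 1 deg/s = 0.017453293 rad/s, so 0.37075147 rad/s = 0.37075147 / 0.017453293 = 21.242495 deg/s ≈ 21.24 deg/s (4 s.f.).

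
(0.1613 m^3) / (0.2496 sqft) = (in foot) 22.82. Check: 0.1613 m^3 is already in m^3. 1 sqft = 0.09290304 m^2, so 0.2496 sqft = 0.2496 * 0.09290304 = 0.023188599 m^2. Combine: 0.1613 m^3 / 0.023188599 m^2 = 6.9560046 m. 1 foot = 0.3048 m, so 6.9560046 m = 6.9560046 / 0.3048 = 22.821537 foot ≈ 22.82 foot (4 s.f.).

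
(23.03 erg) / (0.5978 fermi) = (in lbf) 1 erg = 1e-07 J, so 23.03 erg = 23.03 * 1e-07 = 2.303e-06 J. 1 fermi = 1e-15 m, so 0.5978 fermi = 0.5978 * 1e-15 = 5.978e-16 m. Combine: 2.303e-06 J / 5.978e-16 m = 3.852459e+09 N. 1 lbf = 4.4482216 N, so 3.852459e+09 N = 3.852459e+09 / 4.4482216 = 8.6606724e+08 lbf ≈ 8.661e+08 lbf (4 s.f.). Final answer: 8.661e+08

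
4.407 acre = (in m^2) 1 acre = 4046.8564 m^2, so 4.407 acre = 4.407 * 4046.8564 = 17834.496 m^2. Result: 17834.496 m^2 ≈ 1.783e+04 m^2 (4 s.f.). Final answer: 1.783e+04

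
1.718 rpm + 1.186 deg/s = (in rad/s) 1 rpm = 0.10471976 rad/s, so 1.718 rpm = 1.718 * 0.10471976 = 0.17990854 rad/s. 1 deg/s = 0.017453293 rad/s, so 1.186 deg/s = 1.186 * 0.017453293 = 0.020699605 rad/s. Sum: 0.17990854 + 0.020699605 = 0.20060814 rad/s. Result: 0.20060814 rad/s ≈ 0.2006 rad/s (4 s.f.). Final answer: 0.2006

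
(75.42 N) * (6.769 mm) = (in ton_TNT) 75.42 N is already in N. 1 mm = 0.001 m, so 6.769 mm = 6.769 * 0.001 = 0.006769 m. Combine: 75.42 N * 0.006769 m = 0.51051798 J. 1 ton_TNT = 4.184e+09 J, so 0.51051798 J = 0.51051798 / 4.184e+09 = 1.2201673e-10 ton_TNT ≈ 1.22e-10 ton_TNT (4 s.f.). Final answer: 1.22e-10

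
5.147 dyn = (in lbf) 1 dyn = 1e-05 N, so 5.147 dyn = 5.147 * 1e-05 = 5.147e-05 N. 1 lbf = 4.4482216 N, so 5.147e-05 N = 5.147e-05 / 4.4482216 = 1.1570916e-05 lbf ≈ 1.157e-05 lbf (4 s.f.). Final answer: 1.157e-05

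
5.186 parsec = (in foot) 1 parsec = 3.0856776e+16 m, so 5.186 parsec = 5.186 * 3.0856776e+16 = 1.6002324e+17 m. 1 foot = 0.3048 m, so 1.6002324e+17 m = 1.6002324e+17 / 0.3048 = 5.2501063e+17 foot ≈ 5.25e+17 foot (4 s.f.). Final answer: 5.25e+17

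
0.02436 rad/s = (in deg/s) 1.396. Check: 1 deg/s = 0.017453293 rad/s, so 0.02436 rad/s = 0.02436 / 0.017453293 = 1.3957252 deg/s ≈ 1.396 deg/s (4 s.f.).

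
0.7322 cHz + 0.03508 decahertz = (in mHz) 358.1. Check: 1 cHz = 0.01 Hz, so 0.7322 cHz = 0.7322 * 0.01 = 0.007322 Hz. 1 decahertz = 10 Hz, so 0.03508 decahertz = 0.03508 * 10 = 0.3508 Hz. Sum: 0.007322 + 0.3508 = 0.358122 Hz. 1 mHz = 0.001 Hz, so 0.358122 Hz = 0.358122 / 0.001 = 358.122 mHz ≈ 358.1 mHz (4 s.f.).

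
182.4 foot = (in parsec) 1.802e-15. Check: 1 foot = 0.3048 m, so 182.4 foot = 182.4 * 0.3048 = 55.59552 m. 1 parsec = 3.0856776e+16 m, so 55.59552 m = 55.59552 / 3.0856776e+16 = 1.8017281e-15 parsec ≈ 1.802e-15 parsec (4 s.f.).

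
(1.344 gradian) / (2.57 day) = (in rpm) 1 gradian = 0.015707963 rad, so 1.344 gradian = 1.344 * 0.015707963 = 0.021111503 rad. 1 day = 86400 s, so 2.57 day = 2.57 * 86400 = 222048 s. Combine: 0.021111503 rad / 222048 s = 9.5076302e-08 rad/s. 1 rpm = 0.10471976 rad/s, so 9.5076302e-08 rad/s = 9.5076302e-08 / 0.10471976 = 9.079118e-07 rpm ≈ 9.079e-07 rpm (4 s.f.). Final answer: 9.079e-07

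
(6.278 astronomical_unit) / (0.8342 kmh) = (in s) 4.053e+12. Check: 1 astronomical_unit = 1.4959787e+11 m, so 6.278 astronomical_unit = 6.278 * 1.4959787e+11 = 9.3917543e+11 m. 1 kmh = 0.27777778 m/s, so 0.8342 kmh = 0.8342 * 0.27777778 = 0.23172222 m/s. Combine: 9.3917543e+11 m / 0.23172222 m/s = 4.0530227e+12 s. Result: 4.0530227e+12 s ≈ 4.053e+12 s (4 s.f.).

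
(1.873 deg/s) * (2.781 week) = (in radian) 1 deg/s = 0.017453293 rad/s, so 1.873 deg/s = 1.873 * 0.017453293 = 0.032690017 rad/s. 1 week = 604800 s, so 2.781 week = 2.781 * 604800 = 1681948.8 s. Combine: 0.032690017 rad/s * 1681948.8 s = 54982.935 rad. 54982.935 rad = 54982.935 radian ≈ 5.498e+04 radian (4 s.f.). Final answer: 5.498e+04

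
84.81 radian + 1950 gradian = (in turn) 84.81 radian = 84.81 rad. 1 gradian = 0.015707963 rad, so 1950 gradian = 1950 * 0.015707963 = 30.630528 rad. Sum: 84.81 + 30.630528 = 115.44053 rad. 1 turn = 6.2831853 rad, so 115.44053 rad = 115.44053 / 6.2831853 = 18.372931 turn ≈ 18.37 turn (4 s.f.). Final answer: 18.37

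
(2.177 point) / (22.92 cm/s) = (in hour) 1 point = 0.00035277778 m, so 2.177 point = 2.177 * 0.00035277778 = 0.00076799722 m. 1 cm/s = 0.01 m/s, so 22.92 cm/s = 22.92 * 0.01 = 0.2292 m/s. Combine: 0.00076799722 m / 0.2292 m/s = 0.0033507732 s. 1 hour = 3600 s, so 0.0033507732 s = 0.0033507732 / 3600 = 9.3077034e-07 hour ≈ 9.308e-07 hour (4 s.f.). Final answer: 9.308e-07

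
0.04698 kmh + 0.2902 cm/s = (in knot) 0.03101. Check: 1 kmh = 0.27777778 m/s, so 0.04698 kmh = 0.04698 * 0.27777778 = 0.01305 m/s. 1 cm/s = 0.01 m/s, so 0.2902 cm/s = 0.2902 * 0.01 = 0.002902 m/s. Sum: 0.01305 + 0.002902 = 0.015952 m/s. 1 knot = 0.51444444 m/s, so 0.015952 m/s = 0.015952 / 0.51444444 = 0.031008207 knot ≈ 0.03101 knot (4 s.f.).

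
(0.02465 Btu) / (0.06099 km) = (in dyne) 1 Btu = 1055.0559 J, so 0.02465 Btu = 0.02465 * 1055.0559 = 26.007127 J. 1 km = 1000 m, so 0.06099 km = 0.06099 * 1000 = 60.99 m. Combine: 26.007127 J / 60.99 m = 0.42641624 N. 1 dyne = 1e-05 N, so 0.42641624 N = 0.42641624 / 1e-05 = 42641.624 dyne ≈ 4.264e+04 dyne (4 s.f.). Final answer: 4.264e+04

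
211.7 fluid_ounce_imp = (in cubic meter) 1 fluid_ounce_imp = 2.8413063e-05 m^3, so 211.7 fluid_ounce_imp = 211.7 * 2.8413063e-05 = 0.0060150453 m^3. 0.0060150453 m^3 = 0.0060150453 cubic meter ≈ 0.006015 cubic meter (4 s.f.). Final answer: 0.006015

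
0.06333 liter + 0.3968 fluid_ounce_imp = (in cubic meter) 7.46e-05. Check: 1 liter = 0.001 m^3, so 0.06333 liter = 0.06333 * 0.001 = 6.333e-05 m^3. 1 fluid_ounce_imp = 2.8413063e-05 m^3, so 0.3968 fluid_ounce_imp = 0.3968 * 2.8413063e-05 = 1.1274303e-05 m^3. Sum: 6.333e-05 + 1.1274303e-05 = 7.4604303e-05 m^3. 7.4604303e-05 m^3 = 7.4604303e-05 cubic meter ≈ 7.46e-05 cubic meter (4 s.f.).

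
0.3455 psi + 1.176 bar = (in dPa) 1.2e+06. Check: 1 psi = 6894.7573 Pa, so 0.3455 psi = 0.3455 * 6894.7573 = 2382.1386 Pa. 1 bar = 100000 Pa, so 1.176 bar = 1.176 * 100000 = 117600 Pa. Sum: 2382.1386 + 117600 = 119982.14 Pa. 1 dPa = 0.1 Pa, so 119982.14 Pa = 119982.14 / 0.1 = 1199821.4 dPa ≈ 1.2e+06 dPa (4 s.f.).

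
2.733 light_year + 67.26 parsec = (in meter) 2.101e+18. Check: 1 light_year = 9.4607305e+15 m, so 2.733 light_year = 2.733 * 9.4607305e+15 = 2.5856176e+16 m. 1 parsec = 3.0856776e+16 m, so 67.26 parsec = 67.26 * 3.0856776e+16 = 2.0754267e+18 m. Sum: 2.5856176e+16 + 2.0754267e+18 = 2.1012829e+18 m. 2.1012829e+18 m = 2.1012829e+18 meter ≈ 2.101e+18 meter (4 s.f.).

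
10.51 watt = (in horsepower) 10.51 watt = 10.51 W. 1 horsepower = 745.69987 W, so 10.51 W = 10.51 / 745.69987 = 0.014094142 horsepower ≈ 0.01409 horsepower (4 s.f.). Final answer: 0.01409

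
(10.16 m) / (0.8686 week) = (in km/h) 6.962e-05. Check: 10.16 m is already in m. 1 week = 604800 s, so 0.8686 week = 0.8686 * 604800 = 525329.28 s. Combine: 10.16 m / 525329.28 s = 1.9340251e-05 m/s. 1 km/h = 0.27777778 m/s, so 1.9340251e-05 m/s = 1.9340251e-05 / 0.27777778 = 6.9624903e-05 km/h ≈ 6.962e-05 km/h (4 s.f.).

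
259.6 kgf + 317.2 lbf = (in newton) 1 kgf = 9.80665 N, so 259.6 kgf = 259.6 * 9.80665 = 2545.8063 N. 1 lbf = 4.4482216 N, so 317.2 lbf = 317.2 * 4.4482216 = 1410.9759 N. Sum: 2545.8063 + 1410.9759 = 3956.7822 N. 3956.7822 N = 3956.7822 newton ≈ 3957 newton (4 s.f.). Final answer: 3957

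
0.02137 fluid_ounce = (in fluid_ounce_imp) 0.02224. Check: 1 fluid_ounce = 2.957353e-05 m^3, so 0.02137 fluid_ounce = 0.02137 * 2.957353e-05 = 6.3198633e-07 m^3. 1 fluid_ounce_imp = 2.8413063e-05 m^3, so 6.3198633e-07 m^3 = 6.3198633e-07 / 2.8413063e-05 = 0.022242809 fluid_ounce_imp ≈ 0.02224 fluid_ounce_imp (4 s.f.).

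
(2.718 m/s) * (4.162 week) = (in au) 2.718 m/s is already in m/s. 1 week = 604800 s, so 4.162 week = 4.162 * 604800 = 2517177.6 s. Combine: 2.718 m/s * 2517177.6 s = 6841688.7 m. 1 au = 1.4959787e+11 m, so 6841688.7 m = 6841688.7 / 1.4959787e+11 = 4.5733864e-05 au ≈ 4.573e-05 au (4 s.f.). Final answer: 4.573e-05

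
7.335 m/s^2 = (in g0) 1 g0 = 9.80665 m/s^2, so 7.335 m/s^2 = 7.335 / 9.80665 = 0.74796184 g0 ≈ 0.748 g0 (4 s.f.). Final answer: 0.748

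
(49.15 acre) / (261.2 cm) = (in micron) 1 acre = 4046.8564 m^2, so 49.15 acre = 49.15 * 4046.8564 = 198902.99 m^2. 1 cm = 0.01 m, so 261.2 cm = 261.2 * 0.01 = 2.612 m. Combine: 198902.99 m^2 / 2.612 m = 76149.691 m. 1 micron = 1e-06 m, so 76149.691 m = 76149.691 / 1e-06 = 7.6149691e+10 micron ≈ 7.615e+10 micron (4 s.f.). Final answer: 7.615e+10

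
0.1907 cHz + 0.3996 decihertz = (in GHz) 1 cHz = 0.01 Hz, so 0.1907 cHz = 0.1907 * 0.01 = 0.001907 Hz. 1 decihertz = 0.1 Hz, so 0.3996 decihertz = 0.3996 * 0.1 = 0.03996 Hz. Sum: 0.001907 + 0.03996 = 0.041867 Hz. 1 GHz = 1e+09 Hz, so 0.041867 Hz = 0.041867 / 1e+09 = 4.1867e-11 GHz ≈ 4.187e-11 GHz (4 s.f.). Final answer: 4.187e-11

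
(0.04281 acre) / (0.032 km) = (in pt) 1 acre = 4046.8564 m^2, so 0.04281 acre = 0.04281 * 4046.8564 = 173.24592 m^2. 1 km = 1000 m, so 0.032 km = 0.032 * 1000 = 32 m. Combine: 173.24592 m^2 / 32 m = 5.4139351 m. 1 pt = 0.00035277778 m, so 5.4139351 m = 5.4139351 / 0.00035277778 = 15346.588 pt ≈ 1.535e+04 pt (4 s.f.). Final answer: 1.535e+04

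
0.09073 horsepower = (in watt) 1 horsepower = 745.69987 W, so 0.09073 horsepower = 0.09073 * 745.69987 = 67.657349 W. 67.657349 W = 67.657349 watt ≈ 67.66 watt (4 s.f.). Final answer: 67.66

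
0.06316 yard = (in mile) 3.589e-05. Check: 1 yard = 0.9144 m, so 0.06316 yard = 0.06316 * 0.9144 = 0.057753504 m. 1 mile = 1609.344 m, so 0.057753504 m = 0.057753504 / 1609.344 = 3.5886364e-05 mile ≈ 3.589e-05 mile (4 s.f.).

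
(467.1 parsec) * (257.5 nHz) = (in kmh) 1.336e+13. Check: 1 parsec = 3.0856776e+16 m, so 467.1 parsec = 467.1 * 3.0856776e+16 = 1.44132e+19 m. 1 nHz = 1e-09 Hz, so 257.5 nHz = 257.5 * 1e-09 = 2.575e-07 Hz. Combine: 1.44132e+19 m * 2.575e-07 Hz = 3.711399e+12 m/s. 1 kmh = 0.27777778 m/s, so 3.711399e+12 m/s = 3.711399e+12 / 0.27777778 = 1.3361036e+13 kmh ≈ 1.336e+13 kmh (4 s.f.).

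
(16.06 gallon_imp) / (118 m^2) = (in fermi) 1 gallon_imp = 0.00454609 m^3, so 16.06 gallon_imp = 16.06 * 0.00454609 = 0.073010205 m^3. 118 m^2 is already in m^2. Combine: 0.073010205 m^3 / 118 m^2 = 0.00061873055 m. 1 fermi = 1e-15 m, so 0.00061873055 m = 0.00061873055 / 1e-15 = 6.1873055e+11 fermi ≈ 6.187e+11 fermi (4 s.f.). Final answer: 6.187e+11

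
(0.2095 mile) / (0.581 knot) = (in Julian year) 1 mile = 1609.344 m, so 0.2095 mile = 0.2095 * 1609.344 = 337.15757 m. 1 knot = 0.51444444 m/s, so 0.581 knot = 0.581 * 0.51444444 = 0.29889222 m/s. Combine: 337.15757 m / 0.29889222 m/s = 1128.0239 s. 1 Julian year = 31557600 s, so 1128.0239 s = 1128.0239 / 31557600 = 3.574492e-05 Julian year ≈ 3.574e-05 Julian year (4 s.f.). Final answer: 3.574e-05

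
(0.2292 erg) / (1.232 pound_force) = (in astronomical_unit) 2.796e-20. Check: 1 erg = 1e-07 J, so 0.2292 erg = 0.2292 * 1e-07 = 2.292e-08 J. 1 pound_force = 4.4482216 N, so 1.232 pound_force = 1.232 * 4.4482216 = 5.480209 N. Combine: 2.292e-08 J / 5.480209 N = 4.1823222e-09 m. 1 astronomical_unit = 1.4959787e+11 m, so 4.1823222e-09 m = 4.1823222e-09 / 1.4959787e+11 = 2.7957097e-20 astronomical_unit ≈ 2.796e-20 astronomical_unit (4 s.f.).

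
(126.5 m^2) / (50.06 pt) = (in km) 126.5 m^2 is already in m^2. 1 pt = 0.00035277778 m, so 50.06 pt = 50.06 * 0.00035277778 = 0.017660056 m. Combine: 126.5 m^2 / 0.017660056 m = 7163.0579 m. 1 km = 1000 m, so 7163.0579 m = 7163.0579 / 1000 = 7.1630579 km ≈ 7.163 km (4 s.f.). Final answer: 7.163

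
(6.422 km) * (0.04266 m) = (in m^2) 274. Check: 1 km = 1000 m, so 6.422 km = 6.422 * 1000 = 6422 m. 0.04266 m is already in m. Combine: 6422 m * 0.04266 m = 273.96252 m^2. Result: 273.96252 m^2 ≈ 274 m^2 (4 s.f.).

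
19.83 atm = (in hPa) 1 atm = 101325 Pa, so 19.83 atm = 19.83 * 101325 = 2009274.7 Pa. 1 hPa = 100 Pa, so 2009274.7 Pa = 2009274.7 / 100 = 20092.747 hPa ≈ 2.009e+04 hPa (4 s.f.). Final answer: 2.009e+04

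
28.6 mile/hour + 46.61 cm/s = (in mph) 1 mile/hour = 0.44704 m/s, so 28.6 mile/hour = 28.6 * 0.44704 = 12.785344 m/s. 1 cm/s = 0.01 m/s, so 46.61 cm/s = 46.61 * 0.01 = 0.4661 m/s. Sum: 12.785344 + 0.4661 = 13.251444 m/s. 1 mph = 0.44704 m/s, so 13.251444 m/s = 13.251444 / 0.44704 = 29.642636 mph ≈ 29.64 mph (4 s.f.). Final answer: 29.64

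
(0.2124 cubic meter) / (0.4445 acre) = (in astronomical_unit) 0.2124 cubic meter = 0.2124 m^3. 1 acre = 4046.8564 m^2, so 0.4445 acre = 0.4445 * 4046.8564 = 1798.8277 m^2. Combine: 0.2124 m^3 / 1798.8277 m^2 = 0.0001180769 m. 1 astronomical_unit = 1.4959787e+11 m, so 0.0001180769 m = 0.0001180769 / 1.4959787e+11 = 7.8929534e-16 astronomical_unit ≈ 7.893e-16 astronomical_unit (4 s.f.). Final answer: 7.893e-16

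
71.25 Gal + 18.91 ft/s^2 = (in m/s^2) 6.476. Check: 1 Gal = 0.01 m/s^2, so 71.25 Gal = 71.25 * 0.01 = 0.7125 m/s^2. 1 ft/s^2 = 0.3048 m/s^2, so 18.91 ft/s^2 = 18.91 * 0.3048 = 5.763768 m/s^2. Sum: 0.7125 + 5.763768 = 6.476268 m/s^2. Result: 6.476268 m/s^2 ≈ 6.476 m/s^2 (4 s.f.).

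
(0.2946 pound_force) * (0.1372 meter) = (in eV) 1 pound_force = 4.4482216 N, so 0.2946 pound_force = 0.2946 * 4.4482216 = 1.3104461 N. 0.1372 meter = 0.1372 m. Combine: 1.3104461 N * 0.1372 m = 0.1797932 J. 1 eV = 1.6021766e-19 J, so 0.1797932 J = 0.1797932 / 1.6021766e-19 = 1.1221809e+18 eV ≈ 1.122e+18 eV (4 s.f.). Final answer: 1.122e+18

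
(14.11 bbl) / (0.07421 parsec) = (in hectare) 9.797e-20. Check: 1 bbl = 0.15898729 m^3, so 14.11 bbl = 14.11 * 0.15898729 = 2.2433107 m^3. 1 parsec = 3.0856776e+16 m, so 0.07421 parsec = 0.07421 * 3.0856776e+16 = 2.2898813e+15 m. Combine: 2.2433107 m^3 / 2.2898813e+15 m = 9.7966244e-16 m^2. 1 hectare = 10000 m^2, so 9.7966244e-16 m^2 = 9.7966244e-16 / 10000 = 9.7966244e-20 hectare ≈ 9.797e-20 hectare (4 s.f.).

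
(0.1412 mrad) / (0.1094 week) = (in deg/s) 1 mrad = 0.001 rad, so 0.1412 mrad = 0.1412 * 0.001 = 0.0001412 rad. 1 week = 604800 s, so 0.1094 week = 0.1094 * 604800 = 66165.12 s. Combine: 0.0001412 rad / 66165.12 s = 2.1340549e-09 rad/s. 1 deg/s = 0.017453293 rad/s, so 2.1340549e-09 rad/s = 2.1340549e-09 / 0.017453293 = 1.2227234e-07 deg/s ≈ 1.223e-07 deg/s (4 s.f.). Final answer: 1.223e-07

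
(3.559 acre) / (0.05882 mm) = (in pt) 1 acre = 4046.8564 m^2, so 3.559 acre = 3.559 * 4046.8564 = 14402.762 m^2. 1 mm = 0.001 m, so 0.05882 mm = 0.05882 * 0.001 = 5.882e-05 m. Combine: 14402.762 m^2 / 5.882e-05 m = 2.4486165e+08 m. 1 pt = 0.00035277778 m, so 2.4486165e+08 m = 2.4486165e+08 / 0.00035277778 = 6.94096e+11 pt ≈ 6.941e+11 pt (4 s.f.). Final answer: 6.941e+11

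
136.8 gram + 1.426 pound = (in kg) 0.7836. Check: 1 gram = 0.001 kg, so 136.8 gram = 136.8 * 0.001 = 0.1368 kg. 1 pound = 0.45359237 kg, so 1.426 pound = 1.426 * 0.45359237 = 0.64682272 kg. Sum: 0.1368 + 0.64682272 = 0.78362272 kg. Result: 0.78362272 kg ≈ 0.7836 kg (4 s.f.).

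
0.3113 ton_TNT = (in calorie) 3.113e+08. Check: 1 ton_TNT = 4.184e+09 J, so 0.3113 ton_TNT = 0.3113 * 4.184e+09 = 1.3024792e+09 J. 1 calorie = 4.184 J, so 1.3024792e+09 J = 1.3024792e+09 / 4.184 = 3.113e+08 calorie.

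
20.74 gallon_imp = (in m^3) 0.09429. Check: 1 gallon_imp = 0.00454609 m^3, so 20.74 gallon_imp = 20.74 * 0.00454609 = 0.094285907 m^3. Result: 0.094285907 m^3 ≈ 0.09429 m^3 (4 s.f.).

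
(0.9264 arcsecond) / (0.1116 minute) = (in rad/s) 6.707e-07. Check: 1 arcsecond = 4.8481368e-06 rad, so 0.9264 arcsecond = 0.9264 * 4.8481368e-06 = 4.4913139e-06 rad. 1 minute = 60 s, so 0.1116 minute = 0.1116 * 60 = 6.696 s. Combine: 4.4913139e-06 rad / 6.696 s = 6.7074581e-07 rad/s. Result: 6.7074581e-07 rad/s ≈ 6.707e-07 rad/s (4 s.f.).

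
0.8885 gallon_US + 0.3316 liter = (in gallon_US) 1 gallon_US = 0.0037854118 m^3, so 0.8885 gallon_US = 0.8885 * 0.0037854118 = 0.0033633384 m^3. 1 liter = 0.001 m^3, so 0.3316 liter = 0.3316 * 0.001 = 0.0003316 m^3. Sum: 0.0033633384 + 0.0003316 = 0.0036949384 m^3. 1 gallon_US = 0.0037854118 m^3, so 0.0036949384 m^3 = 0.0036949384 / 0.0037854118 = 0.97609945 gallon_US ≈ 0.9761 gallon_US (4 s.f.). Final answer: 0.9761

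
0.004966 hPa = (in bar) 1 hPa = 100 Pa, so 0.004966 hPa = 0.004966 * 100 = 0.4966 Pa. 1 bar = 100000 Pa, so 0.4966 Pa = 0.4966 / 100000 = 4.966e-06 bar. Final answer: 4.966e-06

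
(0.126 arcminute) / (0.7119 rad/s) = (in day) 1 arcminute = 0.00029088821 rad, so 0.126 arcminute = 0.126 * 0.00029088821 = 3.6651914e-05 rad. 0.7119 rad/s is already in rad/s. Combine: 3.6651914e-05 rad / 0.7119 rad/s = 5.1484639e-05 s. 1 day = 86400 s, so 5.1484639e-05 s = 5.1484639e-05 / 86400 = 5.9588702e-10 day ≈ 5.959e-10 day (4 s.f.). Final answer: 5.959e-10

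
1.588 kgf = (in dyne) 1.557e+06. Check: 1 kgf = 9.80665 N, so 1.588 kgf = 1.588 * 9.80665 = 15.57296 N. 1 dyne = 1e-05 N, so 15.57296 N = 15.57296 / 1e-05 = 1557296 dyne ≈ 1.557e+06 dyne (4 s.f.).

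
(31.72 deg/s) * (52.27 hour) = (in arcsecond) 1 deg/s = 0.017453293 rad/s, so 31.72 deg/s = 31.72 * 0.017453293 = 0.55361844 rad/s. 1 hour = 3600 s, so 52.27 hour = 52.27 * 3600 = 188172 s. Combine: 0.55361844 rad/s * 188172 s = 104175.49 rad. 1 arcsecond = 4.8481368e-06 rad, so 104175.49 rad = 104175.49 / 4.8481368e-06 = 2.1487737e+10 arcsecond ≈ 2.149e+10 arcsecond (4 s.f.). Final answer: 2.149e+10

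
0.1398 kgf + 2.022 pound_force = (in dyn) 1 kgf = 9.80665 N, so 0.1398 kgf = 0.1398 * 9.80665 = 1.3709697 N. 1 pound_force = 4.4482216 N, so 2.022 pound_force = 2.022 * 4.4482216 = 8.9943041 N. Sum: 1.3709697 + 8.9943041 = 10.365274 N. 1 dyn = 1e-05 N, so 10.365274 N = 10.365274 / 1e-05 = 1036527.4 dyn ≈ 1.037e+06 dyn (4 s.f.). Final answer: 1.037e+06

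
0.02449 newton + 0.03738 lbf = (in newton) 0.02449 newton = 0.02449 N. 1 lbf = 4.4482216 N, so 0.03738 lbf = 0.03738 * 4.4482216 = 0.16627452 N. Sum: 0.02449 + 0.16627452 = 0.19076452 N. 0.19076452 N = 0.19076452 newton ≈ 0.1908 newton (4 s.f.). Final answer: 0.1908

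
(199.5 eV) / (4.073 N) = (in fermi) 1 eV = 1.6021766e-19 J, so 199.5 eV = 199.5 * 1.6021766e-19 = 3.1963424e-17 J. 4.073 N is already in N. Combine: 3.1963424e-17 J / 4.073 N = 7.8476366e-18 m. 1 fermi = 1e-15 m, so 7.8476366e-18 m = 7.8476366e-18 / 1e-15 = 0.0078476366 fermi ≈ 0.007848 fermi (4 s.f.). Final answer: 0.007848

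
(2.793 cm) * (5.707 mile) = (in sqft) 2761. Check: 1 cm = 0.01 m, so 2.793 cm = 2.793 * 0.01 = 0.02793 m. 1 mile = 1609.344 m, so 5.707 mile = 5.707 * 1609.344 = 9184.5262 m. Combine: 0.02793 m * 9184.5262 m = 256.52382 m^2. 1 sqft = 0.09290304 m^2, so 256.52382 m^2 = 256.52382 / 0.09290304 = 2761.1994 sqft ≈ 2761 sqft (4 s.f.).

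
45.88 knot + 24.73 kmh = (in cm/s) 1 knot = 0.51444444 m/s, so 45.88 knot = 45.88 * 0.51444444 = 23.602711 m/s. 1 kmh = 0.27777778 m/s, so 24.73 kmh = 24.73 * 0.27777778 = 6.8694444 m/s. Sum: 23.602711 + 6.8694444 = 30.472156 m/s. 1 cm/s = 0.01 m/s, so 30.472156 m/s = 30.472156 / 0.01 = 3047.2156 cm/s ≈ 3047 cm/s (4 s.f.). Final answer: 3047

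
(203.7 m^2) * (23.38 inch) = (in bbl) 203.7 m^2 is already in m^2. 1 inch = 0.0254 m, so 23.38 inch = 23.38 * 0.0254 = 0.593852 m. Combine: 203.7 m^2 * 0.593852 m = 120.96765 m^3. 1 bbl = 0.15898729 m^3, so 120.96765 m^3 = 120.96765 / 0.15898729 = 760.86364 bbl ≈ 760.9 bbl (4 s.f.). Final answer: 760.9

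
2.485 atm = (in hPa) 1 atm = 101325 Pa, so 2.485 atm = 2.485 * 101325 = 251792.62 Pa. 1 hPa = 100 Pa, so 251792.62 Pa = 251792.62 / 100 = 2517.9262 hPa ≈ 2518 hPa (4 s.f.). Final answer: 2518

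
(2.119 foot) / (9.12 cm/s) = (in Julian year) 2.244e-07. Check: 1 foot = 0.3048 m, so 2.119 foot = 2.119 * 0.3048 = 0.6458712 m. 1 cm/s = 0.01 m/s, so 9.12 cm/s = 9.12 * 0.01 = 0.0912 m/s. Combine: 0.6458712 m / 0.0912 m/s = 7.0819211 s. 1 Julian year = 31557600 s, so 7.0819211 s = 7.0819211 / 31557600 = 2.2441254e-07 Julian year ≈ 2.244e-07 Julian year (4 s.f.).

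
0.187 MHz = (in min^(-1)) 1.122e+07. Check: 1 MHz = 1000000 Hz, so 0.187 MHz = 0.187 * 1000000 = 187000 Hz. 1 min^(-1) = 0.016666667 Hz, so 187000 Hz = 187000 / 0.016666667 = 11220000 min^(-1) ≈ 1.122e+07 min^(-1) (4 s.f.).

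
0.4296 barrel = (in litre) 68.3. Check: 1 barrel = 0.15898729 m^3, so 0.4296 barrel = 0.4296 * 0.15898729 = 0.068300942 m^3. 1 litre = 0.001 m^3, so 0.068300942 m^3 = 0.068300942 / 0.001 = 68.300942 litre ≈ 68.3 litre (4 s.f.).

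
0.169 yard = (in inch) 6.084. Check: 1 yard = 0.9144 m, so 0.169 yard = 0.169 * 0.9144 = 0.1545336 m. 1 inch = 0.0254 m, so 0.1545336 m = 0.1545336 / 0.0254 = 6.084 inch.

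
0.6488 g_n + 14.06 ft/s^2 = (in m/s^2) 1 g_n = 9.80665 m/s^2, so 0.6488 g_n = 0.6488 * 9.80665 = 6.3625545 m/s^2. 1 ft/s^2 = 0.3048 m/s^2, so 14.06 ft/s^2 = 14.06 * 0.3048 = 4.285488 m/s^2. Sum: 6.3625545 + 4.285488 = 10.648043 m/s^2. Result: 10.648043 m/s^2 ≈ 10.65 m/s^2 (4 s.f.). Final answer: 10.65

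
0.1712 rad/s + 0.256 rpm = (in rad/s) 0.198. Check: 0.1712 rad/s is already in rad/s. 1 rpm = 0.10471976 rad/s, so 0.256 rpm = 0.256 * 0.10471976 = 0.026808257 rad/s. Sum: 0.1712 + 0.026808257 = 0.19800826 rad/s. Result: 0.19800826 rad/s ≈ 0.198 rad/s (4 s.f.).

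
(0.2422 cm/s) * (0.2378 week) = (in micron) 1 cm/s = 0.01 m/s, so 0.2422 cm/s = 0.2422 * 0.01 = 0.002422 m/s. 1 week = 604800 s, so 0.2378 week = 0.2378 * 604800 = 143821.44 s. Combine: 0.002422 m/s * 143821.44 s = 348.33553 m. 1 micron = 1e-06 m, so 348.33553 m = 348.33553 / 1e-06 = 3.4833553e+08 micron ≈ 3.483e+08 micron (4 s.f.). Final answer: 3.483e+08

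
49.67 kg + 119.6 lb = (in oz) 3666. Check: 49.67 kg is already in kg. 1 lb = 0.45359237 kg, so 119.6 lb = 119.6 * 0.45359237 = 54.249647 kg. Sum: 49.67 + 54.249647 = 103.91965 kg. 1 oz = 0.028349523 kg, so 103.91965 kg = 103.91965 / 0.028349523 = 3665.6577 oz ≈ 3666 oz (4 s.f.).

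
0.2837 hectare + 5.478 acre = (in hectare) 2.501. Check: 1 hectare = 10000 m^2, so 0.2837 hectare = 0.2837 * 10000 = 2837 m^2. 1 acre = 4046.8564 m^2, so 5.478 acre = 5.478 * 4046.8564 = 22168.679 m^2. Sum: 2837 + 22168.679 = 25005.679 m^2. 1 hectare = 10000 m^2, so 25005.679 m^2 = 25005.679 / 10000 = 2.5005679 hectare ≈ 2.501 hectare (4 s.f.).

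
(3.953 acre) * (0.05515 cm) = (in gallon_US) 1 acre = 4046.8564 m^2, so 3.953 acre = 3.953 * 4046.8564 = 15997.223 m^2. 1 cm = 0.01 m, so 0.05515 cm = 0.05515 * 0.01 = 0.0005515 m. Combine: 15997.223 m^2 * 0.0005515 m = 8.8224687 m^3. 1 gallon_US = 0.0037854118 m^3, so 8.8224687 m^3 = 8.8224687 / 0.0037854118 = 2330.6497 gallon_US ≈ 2331 gallon_US (4 s.f.). Final answer: 2331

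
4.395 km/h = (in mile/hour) 1 km/h = 0.27777778 m/s, so 4.395 km/h = 4.395 * 0.27777778 = 1.2208333 m/s. 1 mile/hour = 0.44704 m/s, so 1.2208333 m/s = 1.2208333 / 0.44704 = 2.7309264 mile/hour ≈ 2.731 mile/hour (4 s.f.). Final answer: 2.731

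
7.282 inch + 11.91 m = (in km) 0.01209. Check: 1 inch = 0.0254 m, so 7.282 inch = 7.282 * 0.0254 = 0.1849628 m. 11.91 m is already in m. Sum: 0.1849628 + 11.91 = 12.094963 m. 1 km = 1000 m, so 12.094963 m = 12.094963 / 1000 = 0.012094963 km ≈ 0.01209 km (4 s.f.).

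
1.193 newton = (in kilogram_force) 1.193 newton = 1.193 N. 1 kilogram_force = 9.80665 N, so 1.193 N = 1.193 / 9.80665 = 0.12165214 kilogram_force ≈ 0.1217 kilogram_force (4 s.f.). Final answer: 0.1217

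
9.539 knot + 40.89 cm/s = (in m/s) 5.316. Check: 1 knot = 0.51444444 m/s, so 9.539 knot = 9.539 * 0.51444444 = 4.9072856 m/s. 1 cm/s = 0.01 m/s, so 40.89 cm/s = 40.89 * 0.01 = 0.4089 m/s. Sum: 4.9072856 + 0.4089 = 5.3161856 m/s. Result: 5.3161856 m/s ≈ 5.316 m/s (4 s.f.).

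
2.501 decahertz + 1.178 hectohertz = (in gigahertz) 1 decahertz = 10 Hz, so 2.501 decahertz = 2.501 * 10 = 25.01 Hz. 1 hectohertz = 100 Hz, so 1.178 hectohertz = 1.178 * 100 = 117.8 Hz. Sum: 25.01 + 117.8 = 142.81 Hz. 1 gigahertz = 1e+09 Hz, so 142.81 Hz = 142.81 / 1e+09 = 1.4281e-07 gigahertz ≈ 1.428e-07 gigahertz (4 s.f.). Final answer: 1.428e-07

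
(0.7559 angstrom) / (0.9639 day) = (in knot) 1 angstrom = 1e-10 m, so 0.7559 angstrom = 0.7559 * 1e-10 = 7.559e-11 m. 1 day = 86400 s, so 0.9639 day = 0.9639 * 86400 = 83280.96 s. Combine: 7.559e-11 m / 83280.96 s = 9.0765044e-16 m/s. 1 knot = 0.51444444 m/s, so 9.0765044e-16 m/s = 9.0765044e-16 / 0.51444444 = 1.7643313e-15 knot ≈ 1.764e-15 knot (4 s.f.). Final answer: 1.764e-15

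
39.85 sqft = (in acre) 0.0009148. Check: 1 sqft = 0.09290304 m^2, so 39.85 sqft = 39.85 * 0.09290304 = 3.7021861 m^2. 1 acre = 4046.8564 m^2, so 3.7021861 m^2 = 3.7021861 / 4046.8564 = 0.00091483012 acre ≈ 0.0009148 acre (4 s.f.).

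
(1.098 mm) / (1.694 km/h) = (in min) 1 mm = 0.001 m, so 1.098 mm = 1.098 * 0.001 = 0.001098 m. 1 km/h = 0.27777778 m/s, so 1.694 km/h = 1.694 * 0.27777778 = 0.47055556 m/s. Combine: 0.001098 m / 0.47055556 m/s = 0.002333412 s. 1 min = 60 s, so 0.002333412 s = 0.002333412 / 60 = 3.8890201e-05 min ≈ 3.889e-05 min (4 s.f.). Final answer: 3.889e-05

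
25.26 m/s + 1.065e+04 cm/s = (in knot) 256.1. Check: 25.26 m/s is already in m/s. 1 cm/s = 0.01 m/s, so 1.065e+04 cm/s = 1.065e+04 * 0.01 = 106.5 m/s. Sum: 25.26 + 106.5 = 131.76 m/s. 1 knot = 0.51444444 m/s, so 131.76 m/s = 131.76 / 0.51444444 = 256.12095 knot ≈ 256.1 knot (4 s.f.).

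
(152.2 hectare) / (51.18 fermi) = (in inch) 1.171e+21. Check: 1 hectare = 10000 m^2, so 152.2 hectare = 152.2 * 10000 = 1522000 m^2. 1 fermi = 1e-15 m, so 51.18 fermi = 51.18 * 1e-15 = 5.118e-14 m. Combine: 1522000 m^2 / 5.118e-14 m = 2.9738179e+19 m. 1 inch = 0.0254 m, so 2.9738179e+19 m = 2.9738179e+19 / 0.0254 = 1.1707944e+21 inch ≈ 1.171e+21 inch (4 s.f.).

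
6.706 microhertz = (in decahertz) 1 microhertz = 1e-06 Hz, so 6.706 microhertz = 6.706 * 1e-06 = 6.706e-06 Hz. 1 decahertz = 10 Hz, so 6.706e-06 Hz = 6.706e-06 / 10 = 6.706e-07 decahertz. Final answer: 6.706e-07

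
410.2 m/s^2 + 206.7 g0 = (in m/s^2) 2437. Check: 410.2 m/s^2 is already in m/s^2. 1 g0 = 9.80665 m/s^2, so 206.7 g0 = 206.7 * 9.80665 = 2027.0346 m/s^2. Sum: 410.2 + 2027.0346 = 2437.2346 m/s^2. Result: 2437.2346 m/s^2 ≈ 2437 m/s^2 (4 s.f.).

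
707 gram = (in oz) 1 gram = 0.001 kg, so 707 gram = 707 * 0.001 = 0.707 kg. 1 oz = 0.028349523 kg, so 0.707 kg = 0.707 / 0.028349523 = 24.938691 oz ≈ 24.94 oz (4 s.f.). Final answer: 24.94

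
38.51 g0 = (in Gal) 1 g0 = 9.80665 m/s^2, so 38.51 g0 = 38.51 * 9.80665 = 377.65409 m/s^2. 1 Gal = 0.01 m/s^2, so 377.65409 m/s^2 = 377.65409 / 0.01 = 37765.409 Gal ≈ 3.777e+04 Gal (4 s.f.). Final answer: 3.777e+04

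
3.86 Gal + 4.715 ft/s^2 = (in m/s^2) 1 Gal = 0.01 m/s^2, so 3.86 Gal = 3.86 * 0.01 = 0.0386 m/s^2. 1 ft/s^2 = 0.3048 m/s^2, so 4.715 ft/s^2 = 4.715 * 0.3048 = 1.437132 m/s^2. Sum: 0.0386 + 1.437132 = 1.475732 m/s^2. Result: 1.475732 m/s^2 ≈ 1.476 m/s^2 (4 s.f.). Final answer: 1.476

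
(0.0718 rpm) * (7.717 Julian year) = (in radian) 1 rpm = 0.10471976 rad/s, so 0.0718 rpm = 0.0718 * 0.10471976 = 0.0075188784 rad/s. 1 Julian year = 31557600 s, so 7.717 Julian year = 7.717 * 31557600 = 2.4353e+08 s. Combine: 0.0075188784 rad/s * 2.4353e+08 s = 1831072.5 rad. 1831072.5 rad = 1831072.5 radian ≈ 1.831e+06 radian (4 s.f.). Final answer: 1.831e+06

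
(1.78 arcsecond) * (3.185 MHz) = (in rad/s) 1 arcsecond = 4.8481368e-06 rad, so 1.78 arcsecond = 1.78 * 4.8481368e-06 = 8.6296835e-06 rad. 1 MHz = 1000000 Hz, so 3.185 MHz = 3.185 * 1000000 = 3185000 Hz. Combine: 8.6296835e-06 rad * 3185000 Hz = 27.485542 rad/s. Result: 27.485542 rad/s ≈ 27.49 rad/s (4 s.f.). Final answer: 27.49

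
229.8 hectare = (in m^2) 2.298e+06. Check: 1 hectare = 10000 m^2, so 229.8 hectare = 229.8 * 10000 = 2298000 m^2. Result: 2298000 m^2 ≈ 2.298e+06 m^2 (4 s.f.).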